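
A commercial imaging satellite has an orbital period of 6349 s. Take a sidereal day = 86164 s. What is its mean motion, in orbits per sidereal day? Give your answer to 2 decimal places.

13.57

Orbits per sidereal day = 86164 / 6349.0 = 13.571.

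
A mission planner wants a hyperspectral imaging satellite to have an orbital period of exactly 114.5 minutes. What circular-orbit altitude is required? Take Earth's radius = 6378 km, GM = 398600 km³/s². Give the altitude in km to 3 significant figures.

T = 114.5 min = 6870.0 s.
From T = 2π√(a³/μ): a = (μ T²/4π²)^(1/3) = (398600 × 6870.0² / 4π²)^(1/3) = 7811 km.
Altitude h = a − R = 7811 − 6378 = 1433 km.

1430 km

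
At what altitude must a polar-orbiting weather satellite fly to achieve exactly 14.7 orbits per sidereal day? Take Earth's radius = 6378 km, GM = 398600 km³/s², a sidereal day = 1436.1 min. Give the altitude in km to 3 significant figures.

Required period T = 86166 / 14.7 = 5861.6 s.
From T = 2π√(a³/μ): a = (μ T²/4π²)^(1/3) = (398600 × 5861.6² / 4π²)^(1/3) = 7026 km.
Altitude h = a − R = 7026 − 6378 = 648 km.

648 km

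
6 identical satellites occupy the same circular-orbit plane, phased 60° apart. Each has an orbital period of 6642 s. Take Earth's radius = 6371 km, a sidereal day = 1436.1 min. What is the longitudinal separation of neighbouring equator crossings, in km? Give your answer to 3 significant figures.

514 km

Single-satellite node shift = (6642.0/86166) × 360° = 27.75°.
With 6 satellites evenly phased, successive equator crossings are 27.75/6 = 4.625° apart.
That is 4.625 × 111.2 = 514 km at the equator.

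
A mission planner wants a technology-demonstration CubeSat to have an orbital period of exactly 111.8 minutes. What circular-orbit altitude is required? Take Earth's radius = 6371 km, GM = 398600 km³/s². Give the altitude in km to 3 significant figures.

1320 km

T = 111.8 min = 6708.0 s.
From T = 2π√(a³/μ): a = (μ T²/4π²)^(1/3) = (398600 × 6708.0² / 4π²)^(1/3) = 7688 km.
Altitude h = a − R = 7688 − 6371 = 1317 km.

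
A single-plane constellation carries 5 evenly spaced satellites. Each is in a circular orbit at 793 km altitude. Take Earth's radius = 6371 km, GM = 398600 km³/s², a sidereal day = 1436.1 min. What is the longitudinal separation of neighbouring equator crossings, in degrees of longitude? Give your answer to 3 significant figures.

Semi-major axis a = 6371 + 793 = 7164 km. Period T = 2π√(a³/μ) = 2π√(7164³/398600) = 6034.5 s = 100.58 min.
Single-satellite node shift = (6034.5/86166) × 360° = 25.21°.
With 5 satellites evenly phased, successive equator crossings are 25.21/5 = 5.042° apart.

5.04°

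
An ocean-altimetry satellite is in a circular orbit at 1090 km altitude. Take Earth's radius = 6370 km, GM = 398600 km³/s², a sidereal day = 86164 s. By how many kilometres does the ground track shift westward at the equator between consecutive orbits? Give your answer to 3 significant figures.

2980 km

Semi-major axis a = 6370 + 1090 = 7460 km. Period T = 2π√(a³/μ) = 2π√(7460³/398600) = 6412.4 s = 106.87 min.
During one orbit Earth rotates (6412.4 / 86164) × 360° = 26.79°.
At the equator that is 26.79° × (2π·6370/360) km/° = 26.79 × 111.2 = 2979 km.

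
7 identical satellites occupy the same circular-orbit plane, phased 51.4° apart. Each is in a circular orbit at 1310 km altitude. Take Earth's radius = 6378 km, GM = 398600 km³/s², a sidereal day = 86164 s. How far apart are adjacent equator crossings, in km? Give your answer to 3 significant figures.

446 km

Semi-major axis a = 6378 + 1310 = 7688 km. Period T = 2π√(a³/μ) = 2π√(7688³/398600) = 6708.6 s = 111.81 min.
Single-satellite node shift = (6708.6/86164) × 360° = 28.03°.
With 7 satellites evenly phased, successive equator crossings are 28.03/7 = 4.004° apart.
That is 4.004 × 111.3 = 446 km at the equator.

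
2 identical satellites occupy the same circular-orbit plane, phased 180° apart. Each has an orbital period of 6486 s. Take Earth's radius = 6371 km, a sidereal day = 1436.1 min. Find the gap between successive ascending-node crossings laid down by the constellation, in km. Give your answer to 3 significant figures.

Single-satellite node shift = (6486.0/86166) × 360° = 27.10°.
With 2 satellites evenly phased, successive equator crossings are 27.10/2 = 13.549° apart.
That is 13.549 × 111.2 = 1507 km at the equator.

1510 km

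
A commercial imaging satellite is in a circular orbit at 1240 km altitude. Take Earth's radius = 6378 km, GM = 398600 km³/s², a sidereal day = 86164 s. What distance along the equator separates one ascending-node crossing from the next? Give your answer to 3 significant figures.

Semi-major axis a = 6378 + 1240 = 7618 km. Period T = 2π√(a³/μ) = 2π√(7618³/398600) = 6617.2 s = 110.29 min.
During one orbit Earth rotates (6617.2 / 86164) × 360° = 27.65°.
At the equator that is 27.65° × (2π·6378/360) km/° = 27.65 × 111.3 = 3078 km.

3080 km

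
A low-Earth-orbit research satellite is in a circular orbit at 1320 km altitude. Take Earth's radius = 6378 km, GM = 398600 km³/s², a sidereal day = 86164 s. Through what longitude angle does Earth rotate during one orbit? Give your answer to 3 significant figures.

28.1°

Semi-major axis a = 6378 + 1320 = 7698 km. Period T = 2π√(a³/μ) = 2π√(7698³/398600) = 6721.7 s = 112.03 min.
During one orbit Earth rotates (6721.7 / 86164) × 360° = 28.08°.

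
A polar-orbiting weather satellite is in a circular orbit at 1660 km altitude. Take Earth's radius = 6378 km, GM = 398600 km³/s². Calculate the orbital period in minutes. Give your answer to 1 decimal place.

119.5 min

Semi-major axis a = 6378 + 1660 = 8038 km. Period T = 2π√(a³/μ) = 2π√(8038³/398600) = 7171.9 s = 119.53 min.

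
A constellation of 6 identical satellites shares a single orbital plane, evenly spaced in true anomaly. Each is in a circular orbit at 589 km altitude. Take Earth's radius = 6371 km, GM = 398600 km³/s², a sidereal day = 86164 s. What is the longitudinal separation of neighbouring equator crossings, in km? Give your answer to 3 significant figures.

Semi-major axis a = 6371 + 589 = 6960 km. Period T = 2π√(a³/μ) = 2π√(6960³/398600) = 5778.6 s = 96.31 min.
Single-satellite node shift = (5778.6/86164) × 360° = 24.14°.
With 6 satellites evenly phased, successive equator crossings are 24.14/6 = 4.024° apart.
That is 4.024 × 111.2 = 447 km at the equator.

447 km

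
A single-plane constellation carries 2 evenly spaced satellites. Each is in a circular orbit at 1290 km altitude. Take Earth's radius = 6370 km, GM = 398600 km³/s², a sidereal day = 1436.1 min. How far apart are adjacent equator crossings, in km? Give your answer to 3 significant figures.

Semi-major axis a = 6370 + 1290 = 7660 km. Period T = 2π√(a³/μ) = 2π√(7660³/398600) = 6672.0 s = 111.20 min.
Single-satellite node shift = (6672.0/86166) × 360° = 27.88°.
With 2 satellites evenly phased, successive equator crossings are 27.88/2 = 13.938° apart.
That is 13.938 × 111.2 = 1550 km at the equator.

1550 km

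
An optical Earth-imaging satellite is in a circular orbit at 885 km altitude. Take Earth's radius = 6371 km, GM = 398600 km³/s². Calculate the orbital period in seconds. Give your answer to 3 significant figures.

Semi-major axis a = 6371 + 885 = 7256 km. Period T = 2π√(a³/μ) = 2π√(7256³/398600) = 6151.2 s = 102.52 min.

6150 seconds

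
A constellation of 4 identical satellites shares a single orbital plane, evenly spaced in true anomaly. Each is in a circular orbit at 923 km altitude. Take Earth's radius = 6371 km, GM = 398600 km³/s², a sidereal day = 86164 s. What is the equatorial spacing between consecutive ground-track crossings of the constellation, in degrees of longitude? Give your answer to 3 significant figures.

6.48°

Semi-major axis a = 6371 + 923 = 7294 km. Period T = 2π√(a³/μ) = 2π√(7294³/398600) = 6199.5 s = 103.33 min.
Single-satellite node shift = (6199.5/86164) × 360° = 25.90°.
With 4 satellites evenly phased, successive equator crossings are 25.90/4 = 6.476° apart.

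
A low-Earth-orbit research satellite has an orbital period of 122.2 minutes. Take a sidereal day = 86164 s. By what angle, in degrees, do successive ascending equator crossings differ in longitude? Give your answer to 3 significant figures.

30.6°

T = 122.2 min = 7332.0 s.
During one orbit Earth rotates (7332.0 / 86164) × 360° = 30.63°.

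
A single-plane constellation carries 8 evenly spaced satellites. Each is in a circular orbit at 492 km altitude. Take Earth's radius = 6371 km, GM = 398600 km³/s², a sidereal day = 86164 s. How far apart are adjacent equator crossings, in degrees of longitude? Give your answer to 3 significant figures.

2.96°

Semi-major axis a = 6371 + 492 = 6863 km. Period T = 2π√(a³/μ) = 2π√(6863³/398600) = 5658.3 s = 94.30 min.
Single-satellite node shift = (5658.3/86164) × 360° = 23.64°.
With 8 satellites evenly phased, successive equator crossings are 23.64/8 = 2.955° apart.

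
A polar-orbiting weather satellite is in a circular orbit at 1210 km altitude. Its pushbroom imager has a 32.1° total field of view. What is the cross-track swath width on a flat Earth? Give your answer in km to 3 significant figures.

Half-angle = 32.1°/2 = 16.05°.
Swath width ≈ 2h·tan(θ/2) = 2 × 1210 × tan(16.05°) = 696.2 km.

696 km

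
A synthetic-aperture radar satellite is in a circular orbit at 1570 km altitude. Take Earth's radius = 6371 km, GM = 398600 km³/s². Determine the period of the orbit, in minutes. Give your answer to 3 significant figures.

117 min

Semi-major axis a = 6371 + 1570 = 7941 km. Period T = 2π√(a³/μ) = 2π√(7941³/398600) = 7042.5 s = 117.37 min.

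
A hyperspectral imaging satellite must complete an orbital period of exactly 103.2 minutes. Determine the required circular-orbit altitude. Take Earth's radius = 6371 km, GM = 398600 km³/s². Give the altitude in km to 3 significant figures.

917 km

T = 103.2 min = 6192.0 s.
From T = 2π√(a³/μ): a = (μ T²/4π²)^(1/3) = (398600 × 6192.0² / 4π²)^(1/3) = 7288 km.
Altitude h = a − R = 7288 − 6371 = 917 km.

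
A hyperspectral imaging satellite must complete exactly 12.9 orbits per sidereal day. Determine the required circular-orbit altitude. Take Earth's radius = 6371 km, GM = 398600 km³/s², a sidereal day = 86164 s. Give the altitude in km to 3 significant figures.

1290 km

Required period T = 86164 / 12.9 = 6679.4 s.
From T = 2π√(a³/μ): a = (μ T²/4π²)^(1/3) = (398600 × 6679.4² / 4π²)^(1/3) = 7666 km.
Altitude h = a − R = 7666 − 6371 = 1295 km.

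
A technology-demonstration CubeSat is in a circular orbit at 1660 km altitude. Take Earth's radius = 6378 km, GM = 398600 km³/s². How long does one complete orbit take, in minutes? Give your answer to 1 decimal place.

Semi-major axis a = 6378 + 1660 = 8038 km. Period T = 2π√(a³/μ) = 2π√(8038³/398600) = 7171.9 s = 119.53 min.

119.5 min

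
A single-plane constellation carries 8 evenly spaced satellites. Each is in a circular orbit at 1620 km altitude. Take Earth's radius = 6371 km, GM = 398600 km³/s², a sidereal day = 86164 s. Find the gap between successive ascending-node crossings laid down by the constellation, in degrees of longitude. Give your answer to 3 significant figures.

3.71°

Semi-major axis a = 6371 + 1620 = 7991 km. Period T = 2π√(a³/μ) = 2π√(7991³/398600) = 7109.1 s = 118.48 min.
Single-satellite node shift = (7109.1/86164) × 360° = 29.70°.
With 8 satellites evenly phased, successive equator crossings are 29.70/8 = 3.713° apart.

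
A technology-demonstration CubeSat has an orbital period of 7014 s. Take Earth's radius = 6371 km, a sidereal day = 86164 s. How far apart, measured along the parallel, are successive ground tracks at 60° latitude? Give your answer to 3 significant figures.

Node shift per orbit = (7014.0/86164) × 360° = 29.31°.
Equatorial spacing = 29.31 × 111.2 km/° = 3259 km.
At 60° latitude, spacing = 3259 × cos(60°) = 1629 km.

1630 km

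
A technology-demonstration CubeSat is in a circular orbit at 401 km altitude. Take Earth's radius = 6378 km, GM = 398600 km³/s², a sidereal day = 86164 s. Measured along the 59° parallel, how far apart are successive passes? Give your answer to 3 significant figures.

1330 km

Semi-major axis a = 6378 + 401 = 6779 km. Period T = 2π√(a³/μ) = 2π√(6779³/398600) = 5554.7 s = 92.58 min.
Node shift per orbit = (5554.7/86164) × 360° = 23.21°.
Equatorial spacing = 23.21 × 111.3 km/° = 2583 km.
At 59° latitude, spacing = 2583 × cos(59°) = 1331 km.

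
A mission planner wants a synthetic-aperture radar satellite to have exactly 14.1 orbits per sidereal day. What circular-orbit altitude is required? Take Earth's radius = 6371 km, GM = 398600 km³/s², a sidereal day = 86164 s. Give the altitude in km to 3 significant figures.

Required period T = 86164 / 14.1 = 6110.9 s.
From T = 2π√(a³/μ): a = (μ T²/4π²)^(1/3) = (398600 × 6110.9² / 4π²)^(1/3) = 7224 km.
Altitude h = a − R = 7224 − 6371 = 853 km.

853 km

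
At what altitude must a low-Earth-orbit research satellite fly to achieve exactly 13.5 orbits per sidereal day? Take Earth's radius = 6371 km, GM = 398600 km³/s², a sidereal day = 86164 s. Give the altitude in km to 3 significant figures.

Required period T = 86164 / 13.5 = 6382.5 s.
From T = 2π√(a³/μ): a = (μ T²/4π²)^(1/3) = (398600 × 6382.5² / 4π²)^(1/3) = 7437 km.
Altitude h = a − R = 7437 − 6371 = 1066 km.

1070 km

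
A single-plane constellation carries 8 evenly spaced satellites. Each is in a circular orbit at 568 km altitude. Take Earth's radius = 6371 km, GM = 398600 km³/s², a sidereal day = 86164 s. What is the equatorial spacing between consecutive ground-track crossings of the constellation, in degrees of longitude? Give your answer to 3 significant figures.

Semi-major axis a = 6371 + 568 = 6939 km. Period T = 2π√(a³/μ) = 2π√(6939³/398600) = 5752.5 s = 95.87 min.
Single-satellite node shift = (5752.5/86164) × 360° = 24.03°.
With 8 satellites evenly phased, successive equator crossings are 24.03/8 = 3.004° apart.

3.00°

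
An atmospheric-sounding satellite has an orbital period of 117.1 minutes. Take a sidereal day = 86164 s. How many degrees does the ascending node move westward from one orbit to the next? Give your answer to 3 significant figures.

29.4°

T = 117.1 min = 7026.0 s.
During one orbit Earth rotates (7026.0 / 86164) × 360° = 29.36°.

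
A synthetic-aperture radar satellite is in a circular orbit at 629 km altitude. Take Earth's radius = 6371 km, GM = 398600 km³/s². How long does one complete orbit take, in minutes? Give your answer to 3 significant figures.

Semi-major axis a = 6371 + 629 = 7000 km. Period T = 2π√(a³/μ) = 2π√(7000³/398600) = 5828.5 s = 97.14 min.

97.1 min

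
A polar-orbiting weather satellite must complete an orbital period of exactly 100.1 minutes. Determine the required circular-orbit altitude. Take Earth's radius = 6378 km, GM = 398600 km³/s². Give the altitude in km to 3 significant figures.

T = 100.1 min = 6006.0 s.
From T = 2π√(a³/μ): a = (μ T²/4π²)^(1/3) = (398600 × 6006.0² / 4π²)^(1/3) = 7141 km.
Altitude h = a − R = 7141 − 6378 = 763 km.

763 km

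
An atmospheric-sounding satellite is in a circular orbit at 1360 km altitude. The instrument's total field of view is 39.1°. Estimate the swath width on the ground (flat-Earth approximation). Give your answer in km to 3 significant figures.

966 km

Half-angle = 39.1°/2 = 19.55°.
Swath width ≈ 2h·tan(θ/2) = 2 × 1360 × tan(19.55°) = 965.9 km.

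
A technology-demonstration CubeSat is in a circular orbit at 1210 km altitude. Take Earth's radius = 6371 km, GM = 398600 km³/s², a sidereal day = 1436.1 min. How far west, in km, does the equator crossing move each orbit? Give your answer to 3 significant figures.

3050 km

Semi-major axis a = 6371 + 1210 = 7581 km. Period T = 2π√(a³/μ) = 2π√(7581³/398600) = 6569.0 s = 109.48 min.
During one orbit Earth rotates (6569.0 / 86166) × 360° = 27.45°.
At the equator that is 27.45° × (2π·6371/360) km/° = 27.45 × 111.2 = 3052 km.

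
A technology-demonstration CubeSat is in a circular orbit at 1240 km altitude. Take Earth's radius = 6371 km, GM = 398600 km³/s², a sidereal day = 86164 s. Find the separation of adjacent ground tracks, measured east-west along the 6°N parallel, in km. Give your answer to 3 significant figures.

Semi-major axis a = 6371 + 1240 = 7611 km. Period T = 2π√(a³/μ) = 2π√(7611³/398600) = 6608.1 s = 110.13 min.
Node shift per orbit = (6608.1/86164) × 360° = 27.61°.
Equatorial spacing = 27.61 × 111.2 km/° = 3070 km.
At 6° latitude, spacing = 3070 × cos(6°) = 3053 km.

3050 km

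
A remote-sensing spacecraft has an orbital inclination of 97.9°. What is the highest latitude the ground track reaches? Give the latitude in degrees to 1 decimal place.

Retrograde orbit: the ground track reaches ±(180° − i) = ±(180 − 97.9) = ±82.1°.

82.1°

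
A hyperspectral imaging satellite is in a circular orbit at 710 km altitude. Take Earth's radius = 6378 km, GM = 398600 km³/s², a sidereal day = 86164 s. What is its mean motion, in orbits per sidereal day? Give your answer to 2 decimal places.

Semi-major axis a = 6378 + 710 = 7088 km. Period T = 2π√(a³/μ) = 2π√(7088³/398600) = 5938.8 s = 98.98 min.
Orbits per sidereal day = 86164 / 5938.8 = 14.509.

14.51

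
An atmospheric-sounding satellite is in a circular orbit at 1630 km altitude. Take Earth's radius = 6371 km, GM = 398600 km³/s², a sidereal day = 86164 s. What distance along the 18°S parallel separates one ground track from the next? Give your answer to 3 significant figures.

Semi-major axis a = 6371 + 1630 = 8001 km. Period T = 2π√(a³/μ) = 2π√(8001³/398600) = 7122.4 s = 118.71 min.
Node shift per orbit = (7122.4/86164) × 360° = 29.76°.
Equatorial spacing = 29.76 × 111.2 km/° = 3309 km.
At 18° latitude, spacing = 3309 × cos(18°) = 3147 km.

3150 km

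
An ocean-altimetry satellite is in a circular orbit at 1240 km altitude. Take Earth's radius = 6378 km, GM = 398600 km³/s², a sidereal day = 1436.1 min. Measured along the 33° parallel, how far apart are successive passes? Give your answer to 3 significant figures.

Semi-major axis a = 6378 + 1240 = 7618 km. Period T = 2π√(a³/μ) = 2π√(7618³/398600) = 6617.2 s = 110.29 min.
Node shift per orbit = (6617.2/86166) × 360° = 27.65°.
Equatorial spacing = 27.65 × 111.3 km/° = 3078 km.
At 33° latitude, spacing = 3078 × cos(33°) = 2581 km.

2580 km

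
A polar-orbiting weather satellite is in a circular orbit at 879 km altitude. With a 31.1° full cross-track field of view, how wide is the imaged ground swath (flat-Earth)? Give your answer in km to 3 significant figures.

489 km

Half-angle = 31.1°/2 = 15.55°.
Swath width ≈ 2h·tan(θ/2) = 2 × 879 × tan(15.55°) = 489.2 km.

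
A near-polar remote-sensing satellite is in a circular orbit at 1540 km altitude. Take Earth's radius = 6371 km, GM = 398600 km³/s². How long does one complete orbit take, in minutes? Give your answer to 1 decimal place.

116.7 min

Semi-major axis a = 6371 + 1540 = 7911 km. Period T = 2π√(a³/μ) = 2π√(7911³/398600) = 7002.6 s = 116.71 min.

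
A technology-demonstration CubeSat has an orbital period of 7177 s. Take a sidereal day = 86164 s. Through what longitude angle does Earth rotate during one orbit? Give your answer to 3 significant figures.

30.0°

During one orbit Earth rotates (7177.0 / 86164) × 360° = 29.99°.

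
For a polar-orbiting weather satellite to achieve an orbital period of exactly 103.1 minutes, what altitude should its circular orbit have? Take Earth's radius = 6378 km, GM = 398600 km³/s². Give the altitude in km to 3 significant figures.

905 km

T = 103.1 min = 6186.0 s.
From T = 2π√(a³/μ): a = (μ T²/4π²)^(1/3) = (398600 × 6186.0² / 4π²)^(1/3) = 7283 km.
Altitude h = a − R = 7283 − 6378 = 905 km.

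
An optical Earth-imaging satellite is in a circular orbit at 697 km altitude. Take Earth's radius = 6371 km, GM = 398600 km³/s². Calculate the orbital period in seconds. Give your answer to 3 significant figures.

5910 seconds

Semi-major axis a = 6371 + 697 = 7068 km. Period T = 2π√(a³/μ) = 2π√(7068³/398600) = 5913.7 s = 98.56 min.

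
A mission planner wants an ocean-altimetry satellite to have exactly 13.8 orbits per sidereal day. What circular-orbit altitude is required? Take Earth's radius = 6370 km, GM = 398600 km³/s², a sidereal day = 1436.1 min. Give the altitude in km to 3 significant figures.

Required period T = 86166 / 13.8 = 6243.9 s.
From T = 2π√(a³/μ): a = (μ T²/4π²)^(1/3) = (398600 × 6243.9² / 4π²)^(1/3) = 7329 km.
Altitude h = a − R = 7329 − 6370 = 959 km.

959 km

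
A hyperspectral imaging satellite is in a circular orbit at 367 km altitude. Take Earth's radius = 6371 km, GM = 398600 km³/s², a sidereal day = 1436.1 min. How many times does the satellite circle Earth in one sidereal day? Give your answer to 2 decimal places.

Semi-major axis a = 6371 + 367 = 6738 km. Period T = 2π√(a³/μ) = 2π√(6738³/398600) = 5504.4 s = 91.74 min.
Orbits per sidereal day = 86166 / 5504.4 = 15.654.

15.65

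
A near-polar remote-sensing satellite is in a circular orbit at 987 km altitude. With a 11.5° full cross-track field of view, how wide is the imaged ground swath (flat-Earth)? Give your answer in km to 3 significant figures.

199 km

Half-angle = 11.5°/2 = 5.75°.
Swath width ≈ 2h·tan(θ/2) = 2 × 987 × tan(5.75°) = 198.8 km.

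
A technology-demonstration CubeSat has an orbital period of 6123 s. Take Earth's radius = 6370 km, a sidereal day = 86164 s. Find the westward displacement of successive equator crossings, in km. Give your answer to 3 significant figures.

During one orbit Earth rotates (6123.0 / 86164) × 360° = 25.58°.
At the equator that is 25.58° × (2π·6370/360) km/° = 25.58 × 111.2 = 2844 km.

2840 km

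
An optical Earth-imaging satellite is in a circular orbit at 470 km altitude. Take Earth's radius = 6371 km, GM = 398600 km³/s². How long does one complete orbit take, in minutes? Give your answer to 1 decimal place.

93.9 min

Semi-major axis a = 6371 + 470 = 6841 km. Period T = 2π√(a³/μ) = 2π√(6841³/398600) = 5631.1 s = 93.85 min.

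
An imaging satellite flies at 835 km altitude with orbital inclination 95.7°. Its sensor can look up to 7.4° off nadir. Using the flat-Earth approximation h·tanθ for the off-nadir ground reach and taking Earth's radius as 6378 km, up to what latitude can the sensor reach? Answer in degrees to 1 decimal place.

Retrograde orbit: the ground track reaches ±(180° − i) = ±(180 − 95.7) = ±84.3°.
Sensor half-swath on the ground ≈ 835·tan(7.4°) = 108 km = 0.97° of latitude.
Maximum observable latitude ≈ 84.3 + 0.97 = 85.3°.

85.3°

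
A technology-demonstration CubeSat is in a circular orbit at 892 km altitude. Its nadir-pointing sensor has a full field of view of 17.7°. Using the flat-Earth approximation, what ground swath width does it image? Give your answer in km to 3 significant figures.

278 km

Half-angle = 17.7°/2 = 8.85°.
Swath width ≈ 2h·tan(θ/2) = 2 × 892 × tan(8.85°) = 277.8 km.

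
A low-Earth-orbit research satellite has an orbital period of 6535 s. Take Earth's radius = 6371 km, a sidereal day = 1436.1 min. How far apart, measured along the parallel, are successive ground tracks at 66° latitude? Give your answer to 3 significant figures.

1230 km

Node shift per orbit = (6535.0/86166) × 360° = 27.30°.
Equatorial spacing = 27.30 × 111.2 km/° = 3036 km.
At 66° latitude, spacing = 3036 × cos(66°) = 1235 km.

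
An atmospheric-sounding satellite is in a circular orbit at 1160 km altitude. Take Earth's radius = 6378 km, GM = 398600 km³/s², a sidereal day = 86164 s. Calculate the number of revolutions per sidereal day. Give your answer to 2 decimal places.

13.23

Semi-major axis a = 6378 + 1160 = 7538 km. Period T = 2π√(a³/μ) = 2π√(7538³/398600) = 6513.2 s = 108.55 min.
Orbits per sidereal day = 86164 / 6513.2 = 13.229.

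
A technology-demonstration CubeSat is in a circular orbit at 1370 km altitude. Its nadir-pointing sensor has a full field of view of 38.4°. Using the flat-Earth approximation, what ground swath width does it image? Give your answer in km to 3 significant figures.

Half-angle = 38.4°/2 = 19.2°.
Swath width ≈ 2h·tan(θ/2) = 2 × 1370 × tan(19.2°) = 954.2 km.

954 km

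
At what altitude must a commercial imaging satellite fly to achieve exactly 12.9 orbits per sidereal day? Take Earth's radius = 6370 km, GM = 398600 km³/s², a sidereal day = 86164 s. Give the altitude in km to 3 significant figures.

1300 km

Required period T = 86164 / 12.9 = 6679.4 s.
From T = 2π√(a³/μ): a = (μ T²/4π²)^(1/3) = (398600 × 6679.4² / 4π²)^(1/3) = 7666 km.
Altitude h = a − R = 7666 − 6370 = 1296 km.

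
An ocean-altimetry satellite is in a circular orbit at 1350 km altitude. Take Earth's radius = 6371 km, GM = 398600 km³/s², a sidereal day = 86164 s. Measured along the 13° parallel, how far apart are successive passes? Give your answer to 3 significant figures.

3060 km

Semi-major axis a = 6371 + 1350 = 7721 km. Period T = 2π√(a³/μ) = 2π√(7721³/398600) = 6751.8 s = 112.53 min.
Node shift per orbit = (6751.8/86164) × 360° = 28.21°.
Equatorial spacing = 28.21 × 111.2 km/° = 3137 km.
At 13° latitude, spacing = 3137 × cos(13°) = 3056 km.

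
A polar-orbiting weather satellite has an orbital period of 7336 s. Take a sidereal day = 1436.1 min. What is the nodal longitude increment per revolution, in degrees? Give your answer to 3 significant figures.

During one orbit Earth rotates (7336.0 / 86166) × 360° = 30.65°.

30.6°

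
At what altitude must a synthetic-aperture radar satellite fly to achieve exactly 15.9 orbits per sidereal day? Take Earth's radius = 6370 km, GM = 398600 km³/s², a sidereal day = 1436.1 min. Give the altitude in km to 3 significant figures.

298 km

Required period T = 86166 / 15.9 = 5419.2 s.
From T = 2π√(a³/μ): a = (μ T²/4π²)^(1/3) = (398600 × 5419.2² / 4π²)^(1/3) = 6668 km.
Altitude h = a − R = 6668 − 6370 = 298 km.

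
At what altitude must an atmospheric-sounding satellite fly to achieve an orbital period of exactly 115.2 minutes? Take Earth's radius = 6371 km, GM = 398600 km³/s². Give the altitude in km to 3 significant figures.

T = 115.2 min = 6912.0 s.
From T = 2π√(a³/μ): a = (μ T²/4π²)^(1/3) = (398600 × 6912.0² / 4π²)^(1/3) = 7843 km.
Altitude h = a − R = 7843 − 6371 = 1472 km.

1470 km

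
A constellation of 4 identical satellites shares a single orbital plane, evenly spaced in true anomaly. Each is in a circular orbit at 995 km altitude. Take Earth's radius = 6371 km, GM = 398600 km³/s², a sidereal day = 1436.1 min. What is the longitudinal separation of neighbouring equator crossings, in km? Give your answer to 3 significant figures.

Semi-major axis a = 6371 + 995 = 7366 km. Period T = 2π√(a³/μ) = 2π√(7366³/398600) = 6291.6 s = 104.86 min.
Single-satellite node shift = (6291.6/86166) × 360° = 26.29°.
With 4 satellites evenly phased, successive equator crossings are 26.29/4 = 6.572° apart.
That is 6.572 × 111.2 = 731 km at the equator.

731 km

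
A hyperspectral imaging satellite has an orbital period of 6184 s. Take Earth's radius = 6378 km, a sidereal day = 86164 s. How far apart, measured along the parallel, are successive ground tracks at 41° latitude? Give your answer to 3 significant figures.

2170 km

Node shift per orbit = (6184.0/86164) × 360° = 25.84°.
Equatorial spacing = 25.84 × 111.3 km/° = 2876 km.
At 41° latitude, spacing = 2876 × cos(41°) = 2171 km.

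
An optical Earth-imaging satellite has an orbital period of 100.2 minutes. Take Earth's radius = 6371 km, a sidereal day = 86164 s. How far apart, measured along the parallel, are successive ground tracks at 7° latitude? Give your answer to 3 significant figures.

T = 100.2 min = 6012.0 s.
Node shift per orbit = (6012.0/86164) × 360° = 25.12°.
Equatorial spacing = 25.12 × 111.2 km/° = 2793 km.
At 7° latitude, spacing = 2793 × cos(7°) = 2772 km.

2770 km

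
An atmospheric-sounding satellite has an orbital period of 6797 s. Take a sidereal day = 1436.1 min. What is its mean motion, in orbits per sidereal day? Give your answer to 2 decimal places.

12.68

Orbits per sidereal day = 86166 / 6797.0 = 12.677.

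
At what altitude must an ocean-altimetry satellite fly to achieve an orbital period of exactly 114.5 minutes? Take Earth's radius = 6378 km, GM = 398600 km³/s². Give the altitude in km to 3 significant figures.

T = 114.5 min = 6870.0 s.
From T = 2π√(a³/μ): a = (μ T²/4π²)^(1/3) = (398600 × 6870.0² / 4π²)^(1/3) = 7811 km.
Altitude h = a − R = 7811 − 6378 = 1433 km.

1430 km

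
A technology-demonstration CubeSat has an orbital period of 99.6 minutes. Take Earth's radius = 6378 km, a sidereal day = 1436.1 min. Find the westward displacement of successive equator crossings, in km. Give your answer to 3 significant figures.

2780 km

T = 99.6 min = 5976.0 s.
During one orbit Earth rotates (5976.0 / 86166) × 360° = 24.97°.
At the equator that is 24.97° × (2π·6378/360) km/° = 24.97 × 111.3 = 2779 km.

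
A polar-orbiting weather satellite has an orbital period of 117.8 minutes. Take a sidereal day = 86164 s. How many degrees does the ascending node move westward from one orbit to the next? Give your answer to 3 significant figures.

T = 117.8 min = 7068.0 s.
During one orbit Earth rotates (7068.0 / 86164) × 360° = 29.53°.

29.5°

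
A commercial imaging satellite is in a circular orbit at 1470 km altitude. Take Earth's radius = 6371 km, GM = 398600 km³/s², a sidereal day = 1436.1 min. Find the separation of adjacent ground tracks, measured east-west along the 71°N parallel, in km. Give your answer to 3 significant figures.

Semi-major axis a = 6371 + 1470 = 7841 km. Period T = 2π√(a³/μ) = 2π√(7841³/398600) = 6909.8 s = 115.16 min.
Node shift per orbit = (6909.8/86166) × 360° = 28.87°.
Equatorial spacing = 28.87 × 111.2 km/° = 3210 km.
At 71° latitude, spacing = 3210 × cos(71°) = 1045 km.

1050 km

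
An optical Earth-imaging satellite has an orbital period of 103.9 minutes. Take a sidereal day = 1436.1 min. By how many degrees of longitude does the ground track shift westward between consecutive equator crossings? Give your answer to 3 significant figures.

26.0°

T = 103.9 min = 6234.0 s.
During one orbit Earth rotates (6234.0 / 86166) × 360° = 26.05°.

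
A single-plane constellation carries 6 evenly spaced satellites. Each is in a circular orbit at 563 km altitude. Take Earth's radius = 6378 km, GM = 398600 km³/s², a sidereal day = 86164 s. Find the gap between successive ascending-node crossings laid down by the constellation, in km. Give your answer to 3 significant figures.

Semi-major axis a = 6378 + 563 = 6941 km. Period T = 2π√(a³/μ) = 2π√(6941³/398600) = 5755.0 s = 95.92 min.
Single-satellite node shift = (5755.0/86164) × 360° = 24.04°.
With 6 satellites evenly phased, successive equator crossings are 24.04/6 = 4.007° apart.
That is 4.007 × 111.3 = 446 km at the equator.

446 km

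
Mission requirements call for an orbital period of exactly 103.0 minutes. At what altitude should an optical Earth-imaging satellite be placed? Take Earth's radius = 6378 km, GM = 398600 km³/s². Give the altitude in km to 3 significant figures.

901 km

T = 103.0 min = 6180.0 s.
From T = 2π√(a³/μ): a = (μ T²/4π²)^(1/3) = (398600 × 6180.0² / 4π²)^(1/3) = 7279 km.
Altitude h = a − R = 7279 − 6378 = 901 km.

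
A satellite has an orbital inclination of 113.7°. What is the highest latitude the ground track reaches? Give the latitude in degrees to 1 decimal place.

Retrograde orbit: the ground track reaches ±(180° − i) = ±(180 − 113.7) = ±66.3°.

66.3°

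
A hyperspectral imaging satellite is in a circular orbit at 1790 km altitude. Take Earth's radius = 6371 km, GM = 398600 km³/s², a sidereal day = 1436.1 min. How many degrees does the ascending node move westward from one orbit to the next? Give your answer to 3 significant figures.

30.7°

Semi-major axis a = 6371 + 1790 = 8161 km. Period T = 2π√(a³/μ) = 2π√(8161³/398600) = 7337.1 s = 122.29 min.
During one orbit Earth rotates (7337.1 / 86166) × 360° = 30.65°.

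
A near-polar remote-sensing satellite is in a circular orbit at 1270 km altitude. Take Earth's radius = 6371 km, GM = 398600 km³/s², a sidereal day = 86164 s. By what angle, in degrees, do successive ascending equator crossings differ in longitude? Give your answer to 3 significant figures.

27.8°

Semi-major axis a = 6371 + 1270 = 7641 km. Period T = 2π√(a³/μ) = 2π√(7641³/398600) = 6647.2 s = 110.79 min.
During one orbit Earth rotates (6647.2 / 86164) × 360° = 27.77°.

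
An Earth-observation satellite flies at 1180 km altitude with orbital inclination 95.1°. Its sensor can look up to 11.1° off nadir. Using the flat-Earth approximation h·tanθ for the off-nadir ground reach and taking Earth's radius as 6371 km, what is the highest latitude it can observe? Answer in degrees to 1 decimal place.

87.0°

Retrograde orbit: the ground track reaches ±(180° − i) = ±(180 − 95.1) = ±84.9°.
Sensor half-swath on the ground ≈ 1180·tan(11.1°) = 232 km = 2.08° of latitude.
Maximum observable latitude ≈ 84.9 + 2.08 = 87.0°.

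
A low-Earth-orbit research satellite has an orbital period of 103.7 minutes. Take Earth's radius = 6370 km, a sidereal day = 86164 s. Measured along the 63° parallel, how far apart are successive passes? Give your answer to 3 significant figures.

1310 km

T = 103.7 min = 6222.0 s.
Node shift per orbit = (6222.0/86164) × 360° = 26.00°.
Equatorial spacing = 26.00 × 111.2 km/° = 2890 km.
At 63° latitude, spacing = 2890 × cos(63°) = 1312 km.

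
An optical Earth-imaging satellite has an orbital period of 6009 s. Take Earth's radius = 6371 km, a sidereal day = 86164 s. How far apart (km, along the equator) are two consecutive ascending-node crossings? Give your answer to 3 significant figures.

2790 km

During one orbit Earth rotates (6009.0 / 86164) × 360° = 25.11°.
At the equator that is 25.11° × (2π·6371/360) km/° = 25.11 × 111.2 = 2792 km.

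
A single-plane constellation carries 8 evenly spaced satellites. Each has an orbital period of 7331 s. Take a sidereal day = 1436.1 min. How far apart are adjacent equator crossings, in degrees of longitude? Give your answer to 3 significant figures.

Single-satellite node shift = (7331.0/86166) × 360° = 30.63°.
With 8 satellites evenly phased, successive equator crossings are 30.63/8 = 3.829° apart.

3.83°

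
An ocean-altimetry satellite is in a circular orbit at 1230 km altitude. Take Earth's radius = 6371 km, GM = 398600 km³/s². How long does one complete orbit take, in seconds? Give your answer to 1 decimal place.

Semi-major axis a = 6371 + 1230 = 7601 km. Period T = 2π√(a³/μ) = 2π√(7601³/398600) = 6595.0 s = 109.92 min.

6595.0 seconds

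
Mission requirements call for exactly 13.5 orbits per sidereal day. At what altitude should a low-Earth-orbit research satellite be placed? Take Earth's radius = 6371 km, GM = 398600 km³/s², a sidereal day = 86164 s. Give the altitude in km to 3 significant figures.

Required period T = 86164 / 13.5 = 6382.5 s.
From T = 2π√(a³/μ): a = (μ T²/4π²)^(1/3) = (398600 × 6382.5² / 4π²)^(1/3) = 7437 km.
Altitude h = a − R = 7437 − 6371 = 1066 km.

1070 km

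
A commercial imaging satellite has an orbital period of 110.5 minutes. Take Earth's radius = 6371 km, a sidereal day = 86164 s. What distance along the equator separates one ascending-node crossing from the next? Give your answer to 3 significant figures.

T = 110.5 min = 6630.0 s.
During one orbit Earth rotates (6630.0 / 86164) × 360° = 27.70°.
At the equator that is 27.70° × (2π·6371/360) km/° = 27.70 × 111.2 = 3080 km.

3080 km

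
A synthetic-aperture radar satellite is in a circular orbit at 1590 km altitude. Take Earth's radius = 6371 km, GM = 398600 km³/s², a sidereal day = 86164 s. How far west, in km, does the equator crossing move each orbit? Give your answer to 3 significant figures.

Semi-major axis a = 6371 + 1590 = 7961 km. Period T = 2π√(a³/μ) = 2π√(7961³/398600) = 7069.1 s = 117.82 min.
During one orbit Earth rotates (7069.1 / 86164) × 360° = 29.54°.
At the equator that is 29.54° × (2π·6371/360) km/° = 29.54 × 111.2 = 3284 km.

3280 km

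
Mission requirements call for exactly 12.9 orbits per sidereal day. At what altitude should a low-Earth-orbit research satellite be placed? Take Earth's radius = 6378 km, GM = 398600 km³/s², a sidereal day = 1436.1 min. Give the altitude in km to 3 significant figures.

Required period T = 86166 / 12.9 = 6679.5 s.
From T = 2π√(a³/μ): a = (μ T²/4π²)^(1/3) = (398600 × 6679.5² / 4π²)^(1/3) = 7666 km.
Altitude h = a − R = 7666 − 6378 = 1288 km.

1290 km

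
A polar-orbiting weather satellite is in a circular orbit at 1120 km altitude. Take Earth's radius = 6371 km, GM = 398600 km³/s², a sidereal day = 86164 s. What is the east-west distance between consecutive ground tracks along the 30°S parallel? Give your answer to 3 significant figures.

Semi-major axis a = 6371 + 1120 = 7491 km. Period T = 2π√(a³/μ) = 2π√(7491³/398600) = 6452.4 s = 107.54 min.
Node shift per orbit = (6452.4/86164) × 360° = 26.96°.
Equatorial spacing = 26.96 × 111.2 km/° = 2998 km.
At 30° latitude, spacing = 2998 × cos(30°) = 2596 km.

2600 km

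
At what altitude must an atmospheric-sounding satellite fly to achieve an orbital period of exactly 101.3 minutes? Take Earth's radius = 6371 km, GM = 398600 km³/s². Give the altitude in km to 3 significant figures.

T = 101.3 min = 6078.0 s.
From T = 2π√(a³/μ): a = (μ T²/4π²)^(1/3) = (398600 × 6078.0² / 4π²)^(1/3) = 7198 km.
Altitude h = a − R = 7198 − 6371 = 827 km.

827 km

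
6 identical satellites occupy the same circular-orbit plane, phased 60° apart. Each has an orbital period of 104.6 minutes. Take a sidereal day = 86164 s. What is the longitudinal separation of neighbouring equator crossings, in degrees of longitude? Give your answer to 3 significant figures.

T = 104.6 min = 6276.0 s.
Single-satellite node shift = (6276.0/86164) × 360° = 26.22°.
With 6 satellites evenly phased, successive equator crossings are 26.22/6 = 4.370° apart.

4.37°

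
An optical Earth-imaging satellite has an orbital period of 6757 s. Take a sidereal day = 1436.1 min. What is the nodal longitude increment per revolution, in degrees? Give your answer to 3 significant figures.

During one orbit Earth rotates (6757.0 / 86166) × 360° = 28.23°.

28.2°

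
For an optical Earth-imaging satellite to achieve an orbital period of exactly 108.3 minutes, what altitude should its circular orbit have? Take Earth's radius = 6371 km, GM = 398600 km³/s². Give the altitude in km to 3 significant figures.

1160 km

T = 108.3 min = 6498.0 s.
From T = 2π√(a³/μ): a = (μ T²/4π²)^(1/3) = (398600 × 6498.0² / 4π²)^(1/3) = 7526 km.
Altitude h = a − R = 7526 − 6371 = 1155 km.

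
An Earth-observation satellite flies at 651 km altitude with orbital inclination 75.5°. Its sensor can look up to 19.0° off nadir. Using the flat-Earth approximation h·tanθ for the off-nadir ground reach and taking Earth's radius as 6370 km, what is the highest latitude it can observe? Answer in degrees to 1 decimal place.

77.5°

For a prograde orbit the ground track reaches latitude ±i = ±75.5°.
Sensor half-swath on the ground ≈ 651·tan(19.0°) = 224 km = 2.02° of latitude.
Maximum observable latitude ≈ 75.5 + 2.02 = 77.5°.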